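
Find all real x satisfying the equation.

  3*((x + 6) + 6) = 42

Step 1. [3*((x + 6) + 6) = 42] LHS = 3·(…); ÷3 both sides ⇒ div: (x + 6) + 6 = 14.
Step 2. [(x + 6) + 6 = 14] peel the +6: subtract 6 from each side. So sub: x + 6 = 8.
Step 3. [x + 6 = 8] subtract 6: x sits inside (… + 6). So sub: x = 2.

Answer: x ∈ {2}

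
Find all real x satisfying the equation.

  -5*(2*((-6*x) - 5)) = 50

Step 1. [-5*(2*((-6*x) - 5)) = 50] divide by the outer -5. So div: 2*((-6*x) - 5) = -10.
Step 2. [2*((-6*x) - 5) = -10] 2·(inner) — divide through by 2 ⇒ div: (-6*x) - 5 = -5.
Step 3. [(-6*x) - 5 = -5] -5 is outermost — add 5 both sides ⇒ sub: -6*x = 0.
Step 4. [-6*x = 0] divide by the outer -6 ⇒ div: x = 0.

Answer: x ∈ {0}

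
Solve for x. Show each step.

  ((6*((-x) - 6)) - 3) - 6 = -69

Step 1. [((6*((-x) - 6)) - 3) - 6 = -69] add 6: x sits inside (… - 6), so sub: (6*((-x) - 6)) - 3 = -63.
Step 2. [(6*((-x) - 6)) - 3 = -63] 3 comes off first (add 3). So sub: 6*((-x) - 6) = -60.
Step 3. [6*((-x) - 6) = -60] LHS = 6·(…); ÷6 both sides ⇒ div: (-x) - 6 = -10.
Step 4. [(-x) - 6 = -10] 6 comes off first (add 6), so sub: -x = -4.
Step 5. [-x = -4] flip signs both sides. So neg: x = 4.

Answer: x ∈ {4}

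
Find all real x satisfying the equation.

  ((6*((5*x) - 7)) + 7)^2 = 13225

Step 1. [((6*((5*x) - 7)) + 7)^2 = 13225] LHS squared, RHS 13225 ≥ 0: apply √ (±). So sqrt: (6*((5*x) - 7)) + 7 = 115 or -115.
Step 2. [(6*((5*x) - 7)) + 7 = 115 or -115] subtract 7: x sits inside (… + 7). So sub: 6*((5*x) - 7) = 108 or -122.
Step 3. [6*((5*x) - 7) = 108 or -122] leading coefficient 6: divide by 6, so div: (5*x) - 7 = 18 or -61/3.
Step 4. [(5*x) - 7 = 18 or -61/3] add 7: x sits inside (… - 7) ⇒ sub: 5*x = 25 or -40/3.
Step 5. [5*x = 25 or -40/3] 5·(inner) — divide through by 5. So div: x = 5 or -8/3.

Answer: x ∈ {-8/3, 5}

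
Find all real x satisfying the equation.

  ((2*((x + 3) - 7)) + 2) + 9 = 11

Step 1. [((2*((x + 3) - 7)) + 2) + 9 = 11] peel the +9: subtract 9 from each side. So sub: (2*((x + 3) - 7)) + 2 = 2.
Step 2. [(2*((x + 3) - 7)) + 2 = 2] peel the +2: subtract 2 from each side ⇒ sub: 2*((x + 3) - 7) = 0.
Step 3. [2*((x + 3) - 7) = 0] LHS = 2·(…); ÷2 both sides ⇒ div: (x + 3) - 7 = 0.
Step 4. [(x + 3) - 7 = 0] the outer -7 inverts by adding 7, so sub: x + 3 = 7.
Step 5. [x + 3 = 7] +3 is outermost — subtract 3 both sides, so sub: x = 4.

Answer: x ∈ {4}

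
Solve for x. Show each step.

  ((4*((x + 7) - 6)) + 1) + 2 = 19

Step 1. [((4*((x + 7) - 6)) + 1) + 2 = 19] subtract 2: x sits inside (… + 2) ⇒ sub: (4*((x + 7) - 6)) + 1 = 17.
Step 2. [(4*((x + 7) - 6)) + 1 = 17] subtract 1: x sits inside (… + 1). So sub: 4*((x + 7) - 6) = 16.
Step 3. [4*((x + 7) - 6) = 16] LHS = 4·(…); ÷4 both sides. So div: (x + 7) - 6 = 4.
Step 4. [(x + 7) - 6 = 4] -6 is outermost — add 6 both sides ⇒ sub: x + 7 = 10.
Step 5. [x + 7 = 10] subtract 7: x sits inside (… + 7), so sub: x = 3.

Answer: x ∈ {3}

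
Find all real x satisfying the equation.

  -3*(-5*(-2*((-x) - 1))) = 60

Step 1. [-3*(-5*(-2*((-x) - 1))) = 60] -3 out front; divide by -3, so div: -5*(-2*((-x) - 1)) = -20.
Step 2. [-5*(-2*((-x) - 1)) = -20] leading coefficient -5: divide by -5, so div: -2*((-x) - 1) = 4.
Step 3. [-2*((-x) - 1) = 4] leading coefficient -2: divide by -2, so div: (-x) - 1 = -2.
Step 4. [(-x) - 1 = -2] 1 comes off first (add 1) ⇒ sub: -x = -1.
Step 5. [-x = -1] flip signs both sides ⇒ neg: x = 1.

Answer: x ∈ {1}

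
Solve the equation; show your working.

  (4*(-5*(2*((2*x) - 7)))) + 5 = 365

Step 1. [(4*(-5*(2*((2*x) - 7)))) + 5 = 365] the outer +5 inverts by subtracting 5 ⇒ sub: 4*(-5*(2*((2*x) - 7))) = 360.
Step 2. [4*(-5*(2*((2*x) - 7))) = 360] 4·(inner) — divide through by 4. So div: -5*(2*((2*x) - 7)) = 90.
Step 3. [-5*(2*((2*x) - 7)) = 90] LHS = -5·(…); ÷-5 both sides. So div: 2*((2*x) - 7) = -18.
Step 4. [2*((2*x) - 7) = -18] divide by the outer 2, so div: (2*x) - 7 = -9.
Step 5. [(2*x) - 7 = -9] the outer -7 inverts by adding 7 ⇒ sub: 2*x = -2.
Step 6. [2*x = -2] LHS = 2·(…); ÷2 both sides ⇒ div: x = -1.

Answer: x ∈ {-1}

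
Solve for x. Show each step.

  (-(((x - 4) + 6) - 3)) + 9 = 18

Step 1. [(-(((x - 4) + 6) - 3)) + 9 = 18] +9 is outermost — subtract 9 both sides. So sub: -(((x - 4) + 6) - 3) = 9.
Step 2. [-(((x - 4) + 6) - 3) = 9] leading − — multiply by −1 ⇒ neg: ((x - 4) + 6) - 3 = -9.
Step 3. [((x - 4) + 6) - 3 = -9] peel the -3: add 3 from each side ⇒ sub: (x - 4) + 6 = -6.
Step 4. [(x - 4) + 6 = -6] +6 is outermost — subtract 6 both sides ⇒ sub: x - 4 = -12.
Step 5. [x - 4 = -12] the outer -4 inverts by adding 4. So sub: x = -8.

Answer: x ∈ {-8}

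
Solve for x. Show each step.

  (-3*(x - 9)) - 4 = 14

Step 1. [(-3*(x - 9)) - 4 = 14] add 4: x sits inside (… - 4), so sub: -3*(x - 9) = 18.
Step 2. [-3*(x - 9) = 18] leading coefficient -3: divide by -3, so div: x - 9 = -6.
Step 3. [x - 9 = -6] add 9: x sits inside (… - 9) ⇒ sub: x = 3.

Answer: x ∈ {3}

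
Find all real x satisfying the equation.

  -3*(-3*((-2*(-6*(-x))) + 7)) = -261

Step 1. [-3*(-3*((-2*(-6*(-x))) + 7)) = -261] LHS = -3·(…); ÷-3 both sides, so div: -3*((-2*(-6*(-x))) + 7) = 87.
Step 2. [-3*((-2*(-6*(-x))) + 7) = 87] leading coefficient -3: divide by -3 ⇒ div: (-2*(-6*(-x))) + 7 = -29.
Step 3. [(-2*(-6*(-x))) + 7 = -29] peel the +7: subtract 7 from each side ⇒ sub: -2*(-6*(-x)) = -36.
Step 4. [-2*(-6*(-x)) = -36] leading coefficient -2: divide by -2. So div: -6*(-x) = 18.
Step 5. [-6*(-x) = 18] LHS = -6·(…); ÷-6 both sides. So div: -x = -3.
Step 6. [-x = -3] leading − — multiply by −1 ⇒ neg: x = 3.

Answer: x ∈ {3}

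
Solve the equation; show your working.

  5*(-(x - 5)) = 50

Step 1. [5*(-(x - 5)) = 50] divide by the outer 5. So div: -(x - 5) = 10.
Step 2. [-(x - 5) = 10] leading − — multiply by −1 ⇒ neg: x - 5 = -10.
Step 3. [x - 5 = -10] add 5: x sits inside (… - 5). So sub: x = -5.

Answer: x ∈ {-5}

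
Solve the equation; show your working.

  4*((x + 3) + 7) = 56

Step 1. [4*((x + 3) + 7) = 56] 4·(inner) — divide through by 4. So div: (x + 3) + 7 = 14.
Step 2. [(x + 3) + 7 = 14] +7 is outermost — subtract 7 both sides. So sub: x + 3 = 7.
Step 3. [x + 3 = 7] +3 is outermost — subtract 3 both sides ⇒ sub: x = 4.

Answer: x ∈ {4}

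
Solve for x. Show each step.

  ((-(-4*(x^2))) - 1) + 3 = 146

Step 1. [((-(-4*(x^2))) - 1) + 3 = 146] subtract 3: x sits inside (… + 3). So sub: (-(-4*(x^2))) - 1 = 143.
Step 2. [(-(-4*(x^2))) - 1 = 143] peel the -1: add 1 from each side. So sub: -(-4*(x^2)) = 144.
Step 3. [-(-4*(x^2)) = 144] leading − — multiply by −1. So neg: -4*(x^2) = -144.
Step 4. [-4*(x^2) = -144] leading coefficient -4: divide by -4, so div: x^2 = 36.
Step 5. [x^2 = 36] 36 ≥ 0, LHS is (·)² — take ±√, so sqrt: x = 6 or -6.

Answer: x ∈ {-6, 6}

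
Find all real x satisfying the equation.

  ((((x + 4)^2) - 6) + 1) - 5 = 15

Step 1. [((((x + 4)^2) - 6) + 1) - 5 = 15] peel the -5: add 5 from each side. So sub: (((x + 4)^2) - 6) + 1 = 20.
Step 2. [(((x + 4)^2) - 6) + 1 = 20] +1 is outermost — subtract 1 both sides. So sub: ((x + 4)^2) - 6 = 19.
Step 3. [((x + 4)^2) - 6 = 19] 6 comes off first (add 6) ⇒ sub: (x + 4)^2 = 25.
Step 4. [(x + 4)^2 = 25] √ both sides: 25 ≥ 0 gives two branches ⇒ sqrt: x + 4 = 5 or -5.
Step 5. [x + 4 = 5 or -5] the outer +4 inverts by subtracting 4 ⇒ sub: x = 1 or -9.

Answer: x ∈ {-9, 1}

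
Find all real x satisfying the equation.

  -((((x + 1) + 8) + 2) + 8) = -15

Step 1. [-((((x + 1) + 8) + 2) + 8) = -15] leading − — multiply by −1. So neg: (((x + 1) + 8) + 2) + 8 = 15.
Step 2. [(((x + 1) + 8) + 2) + 8 = 15] 8 comes off first (subtract 8). So sub: ((x + 1) + 8) + 2 = 7.
Step 3. [((x + 1) + 8) + 2 = 7] subtract 2: x sits inside (… + 2), so sub: (x + 1) + 8 = 5.
Step 4. [(x + 1) + 8 = 5] 8 comes off first (subtract 8), so sub: x + 1 = -3.
Step 5. [x + 1 = -3] peel the +1: subtract 1 from each side. So sub: x = -4.

Answer: x ∈ {-4}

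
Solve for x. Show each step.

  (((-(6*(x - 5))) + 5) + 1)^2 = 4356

Step 1. [(((-(6*(x - 5))) + 5) + 1)^2 = 4356] 4356 ≥ 0, LHS is (·)² — take ±√, so sqrt: ((-(6*(x - 5))) + 5) + 1 = 66 or -66.
Step 2. [((-(6*(x - 5))) + 5) + 1 = 66 or -66] 1 comes off first (subtract 1). So sub: (-(6*(x - 5))) + 5 = 65 or -67.
Step 3. [(-(6*(x - 5))) + 5 = 65 or -67] the outer +5 inverts by subtracting 5, so sub: -(6*(x - 5)) = 60 or -72.
Step 4. [-(6*(x - 5)) = 60 or -72] flip signs both sides, so neg: 6*(x - 5) = -60 or 72.
Step 5. [6*(x - 5) = -60 or 72] LHS = 6·(…); ÷6 both sides, so div: x - 5 = -10 or 12.
Step 6. [x - 5 = -10 or 12] the outer -5 inverts by adding 5 ⇒ sub: x = -5 or 17.

Answer: x ∈ {-5, 17}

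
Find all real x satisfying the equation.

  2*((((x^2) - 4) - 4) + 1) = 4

Step 1. [2*((((x^2) - 4) - 4) + 1) = 4] LHS = 2·(…); ÷2 both sides. So div: (((x^2) - 4) - 4) + 1 = 2.
Step 2. [(((x^2) - 4) - 4) + 1 = 2] 1 comes off first (subtract 1). So sub: ((x^2) - 4) - 4 = 1.
Step 3. [((x^2) - 4) - 4 = 1] -4 is outermost — add 4 both sides, so sub: (x^2) - 4 = 5.
Step 4. [(x^2) - 4 = 5] peel the -4: add 4 from each side ⇒ sub: x^2 = 9.
Step 5. [x^2 = 9] LHS squared, RHS 9 ≥ 0: apply √ (±). So sqrt: x = 3 or -3.

Answer: x ∈ {-3, 3}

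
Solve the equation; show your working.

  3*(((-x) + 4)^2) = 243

Step 1. [3*(((-x) + 4)^2) = 243] 3·(inner) — divide through by 3 ⇒ div: ((-x) + 4)^2 = 81.
Step 2. [((-x) + 4)^2 = 81] √ both sides: 81 ≥ 0 gives two branches. So sqrt: (-x) + 4 = 9 or -9.
Step 3. [(-x) + 4 = 9 or -9] the outer +4 inverts by subtracting 4 ⇒ sub: -x = 5 or -13.
Step 4. [-x = 5 or -13] flip signs both sides ⇒ neg: x = -5 or 13.

Answer: x ∈ {-5, 13}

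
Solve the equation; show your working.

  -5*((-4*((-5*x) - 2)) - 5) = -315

Step 1. [-5*((-4*((-5*x) - 2)) - 5) = -315] LHS = -5·(…); ÷-5 both sides ⇒ div: (-4*((-5*x) - 2)) - 5 = 63.
Step 2. [(-4*((-5*x) - 2)) - 5 = 63] the outer -5 inverts by adding 5. So sub: -4*((-5*x) - 2) = 68.
Step 3. [-4*((-5*x) - 2) = 68] -4 out front; divide by -4, so div: (-5*x) - 2 = -17.
Step 4. [(-5*x) - 2 = -17] peel the -2: add 2 from each side. So sub: -5*x = -15.
Step 5. [-5*x = -15] LHS = -5·(…); ÷-5 both sides ⇒ div: x = 3.

Answer: x ∈ {3}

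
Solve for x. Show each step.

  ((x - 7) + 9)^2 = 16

Step 1. [((x - 7) + 9)^2 = 16] 16 ≥ 0, LHS is (·)² — take ±√. So sqrt: (x - 7) + 9 = 4 or -4.
Step 2. [(x - 7) + 9 = 4 or -4] subtract 9: x sits inside (… + 9) ⇒ sub: x - 7 = -5 or -13.
Step 3. [x - 7 = -5 or -13] add 7: x sits inside (… - 7), so sub: x = 2 or -6.

Answer: x ∈ {-6, 2}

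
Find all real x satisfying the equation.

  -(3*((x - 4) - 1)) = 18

Step 1. [-(3*((x - 4) - 1)) = 18] leading − — multiply by −1. So neg: 3*((x - 4) - 1) = -18.
Step 2. [3*((x - 4) - 1) = -18] 3·(inner) — divide through by 3, so div: (x - 4) - 1 = -6.
Step 3. [(x - 4) - 1 = -6] the outer -1 inverts by adding 1, so sub: x - 4 = -5.
Step 4. [x - 4 = -5] the outer -4 inverts by adding 4, so sub: x = -1.

Answer: x ∈ {-1}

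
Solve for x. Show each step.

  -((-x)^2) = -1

Step 1. [-((-x)^2) = -1] LHS negated; negate both sides. So neg: (-x)^2 = 1.
Step 2. [(-x)^2 = 1] LHS squared, RHS 1 ≥ 0: apply √ (±), so sqrt: -x = 1 or -1.
Step 3. [-x = 1 or -1] flip signs both sides ⇒ neg: x = -1 or 1.

Answer: x ∈ {-1, 1}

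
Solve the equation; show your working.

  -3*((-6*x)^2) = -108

Step 1. [-3*((-6*x)^2) = -108] leading coefficient -3: divide by -3, so div: (-6*x)^2 = 36.
Step 2. [(-6*x)^2 = 36] LHS squared, RHS 36 ≥ 0: apply √ (±) ⇒ sqrt: -6*x = 6 or -6.
Step 3. [-6*x = 6 or -6] LHS = -6·(…); ÷-6 both sides, so div: x = -1 or 1.

Answer: x ∈ {-1, 1}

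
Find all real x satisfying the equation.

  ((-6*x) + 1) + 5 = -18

Step 1. [((-6*x) + 1) + 5 = -18] peel the +5: subtract 5 from each side ⇒ sub: (-6*x) + 1 = -23.
Step 2. [(-6*x) + 1 = -23] peel the +1: subtract 1 from each side ⇒ sub: -6*x = -24.
Step 3. [-6*x = -24] -6 out front; divide by -6, so div: x = 4.

Answer: x ∈ {4}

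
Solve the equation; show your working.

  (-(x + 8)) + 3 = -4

Step 1. [(-(x + 8)) + 3 = -4] the outer +3 inverts by subtracting 3, so sub: -(x + 8) = -7.
Step 2. [-(x + 8) = -7] leading − — multiply by −1 ⇒ neg: x + 8 = 7.
Step 3. [x + 8 = 7] subtract 8: x sits inside (… + 8), so sub: x = -1.

Answer: x ∈ {-1}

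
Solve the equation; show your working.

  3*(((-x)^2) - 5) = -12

Step 1. [3*(((-x)^2) - 5) = -12] 3 out front; divide by 3, so div: ((-x)^2) - 5 = -4.
Step 2. [((-x)^2) - 5 = -4] peel the -5: add 5 from each side, so sub: (-x)^2 = 1.
Step 3. [(-x)^2 = 1] LHS squared, RHS 1 ≥ 0: apply √ (±). So sqrt: -x = 1 or -1.
Step 4. [-x = 1 or -1] flip signs both sides, so neg: x = -1 or 1.

Answer: x ∈ {-1, 1}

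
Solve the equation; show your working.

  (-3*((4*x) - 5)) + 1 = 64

Step 1. [(-3*((4*x) - 5)) + 1 = 64] the outer +1 inverts by subtracting 1 ⇒ sub: -3*((4*x) - 5) = 63.
Step 2. [-3*((4*x) - 5) = 63] -3·(inner) — divide through by -3 ⇒ div: (4*x) - 5 = -21.
Step 3. [(4*x) - 5 = -21] peel the -5: add 5 from each side, so sub: 4*x = -16.
Step 4. [4*x = -16] divide by the outer 4 ⇒ div: x = -4.

Answer: x ∈ {-4}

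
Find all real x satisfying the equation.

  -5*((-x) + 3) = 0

Step 1. [-5*((-x) + 3) = 0] -5·(inner) — divide through by -5. So div: (-x) + 3 = 0.
Step 2. [(-x) + 3 = 0] peel the +3: subtract 3 from each side ⇒ sub: -x = -3.
Step 3. [-x = -3] leading − — multiply by −1. So neg: x = 3.

Answer: x ∈ {3}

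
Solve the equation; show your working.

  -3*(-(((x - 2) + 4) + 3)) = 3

Step 1. [-3*(-(((x - 2) + 4) + 3)) = 3] -3 out front; divide by -3. So div: -(((x - 2) + 4) + 3) = -1.
Step 2. [-(((x - 2) + 4) + 3) = -1] flip signs both sides ⇒ neg: ((x - 2) + 4) + 3 = 1.
Step 3. [((x - 2) + 4) + 3 = 1] 3 comes off first (subtract 3), so sub: (x - 2) + 4 = -2.
Step 4. [(x - 2) + 4 = -2] subtract 4: x sits inside (… + 4) ⇒ sub: x - 2 = -6.
Step 5. [x - 2 = -6] add 2: x sits inside (… - 2). So sub: x = -4.

Answer: x ∈ {-4}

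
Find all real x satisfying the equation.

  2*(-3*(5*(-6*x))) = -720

Step 1. [2*(-3*(5*(-6*x))) = -720] leading coefficient 2: divide by 2 ⇒ div: -3*(5*(-6*x)) = -360.
Step 2. [-3*(5*(-6*x)) = -360] -3·(inner) — divide through by -3. So div: 5*(-6*x) = 120.
Step 3. [5*(-6*x) = 120] 5 out front; divide by 5. So div: -6*x = 24.
Step 4. [-6*x = 24] -6 out front; divide by -6 ⇒ div: x = -4.

Answer: x ∈ {-4}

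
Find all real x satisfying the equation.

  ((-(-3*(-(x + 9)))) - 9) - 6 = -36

Step 1. [((-(-3*(-(x + 9)))) - 9) - 6 = -36] 6 comes off first (add 6). So sub: (-(-3*(-(x + 9)))) - 9 = -30.
Step 2. [(-(-3*(-(x + 9)))) - 9 = -30] add 9: x sits inside (… - 9). So sub: -(-3*(-(x + 9))) = -21.
Step 3. [-(-3*(-(x + 9))) = -21] leading − — multiply by −1 ⇒ neg: -3*(-(x + 9)) = 21.
Step 4. [-3*(-(x + 9)) = 21] -3 out front; divide by -3 ⇒ div: -(x + 9) = -7.
Step 5. [-(x + 9) = -7] leading − — multiply by −1, so neg: x + 9 = 7.
Step 6. [x + 9 = 7] +9 is outermost — subtract 9 both sides. So sub: x = -2.

Answer: x ∈ {-2}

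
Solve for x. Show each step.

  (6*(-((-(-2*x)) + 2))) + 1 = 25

Step 1. [(6*(-((-(-2*x)) + 2))) + 1 = 25] the outer +1 inverts by subtracting 1. So sub: 6*(-((-(-2*x)) + 2)) = 24.
Step 2. [6*(-((-(-2*x)) + 2)) = 24] divide by the outer 6, so div: -((-(-2*x)) + 2) = 4.
Step 3. [-((-(-2*x)) + 2) = 4] flip signs both sides. So neg: (-(-2*x)) + 2 = -4.
Step 4. [(-(-2*x)) + 2 = -4] +2 is outermost — subtract 2 both sides ⇒ sub: -(-2*x) = -6.
Step 5. [-(-2*x) = -6] leading − — multiply by −1 ⇒ neg: -2*x = 6.
Step 6. [-2*x = 6] -2·(inner) — divide through by -2. So div: x = -3.

Answer: x ∈ {-3}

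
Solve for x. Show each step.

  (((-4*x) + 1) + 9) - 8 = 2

Step 1. [(((-4*x) + 1) + 9) - 8 = 2] -8 is outermost — add 8 both sides, so sub: ((-4*x) + 1) + 9 = 10.
Step 2. [((-4*x) + 1) + 9 = 10] subtract 9: x sits inside (… + 9), so sub: (-4*x) + 1 = 1.
Step 3. [(-4*x) + 1 = 1] +1 is outermost — subtract 1 both sides ⇒ sub: -4*x = 0.
Step 4. [-4*x = 0] -4 out front; divide by -4 ⇒ div: x = 0.

Answer: x ∈ {0}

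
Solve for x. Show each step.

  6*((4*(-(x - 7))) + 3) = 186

Step 1. [6*((4*(-(x - 7))) + 3) = 186] LHS = 6·(…); ÷6 both sides, so div: (4*(-(x - 7))) + 3 = 31.
Step 2. [(4*(-(x - 7))) + 3 = 31] +3 is outermost — subtract 3 both sides ⇒ sub: 4*(-(x - 7)) = 28.
Step 3. [4*(-(x - 7)) = 28] 4·(inner) — divide through by 4 ⇒ div: -(x - 7) = 7.
Step 4. [-(x - 7) = 7] flip signs both sides ⇒ neg: x - 7 = -7.
Step 5. [x - 7 = -7] add 7: x sits inside (… - 7), so sub: x = 0.

Answer: x ∈ {0}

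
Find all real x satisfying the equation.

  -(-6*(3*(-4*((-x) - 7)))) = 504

Step 1. [-(-6*(3*(-4*((-x) - 7)))) = 504] leading − — multiply by −1. So neg: -6*(3*(-4*((-x) - 7))) = -504.
Step 2. [-6*(3*(-4*((-x) - 7))) = -504] -6 out front; divide by -6. So div: 3*(-4*((-x) - 7)) = 84.
Step 3. [3*(-4*((-x) - 7)) = 84] 3·(inner) — divide through by 3. So div: -4*((-x) - 7) = 28.
Step 4. [-4*((-x) - 7) = 28] divide by the outer -4, so div: (-x) - 7 = -7.
Step 5. [(-x) - 7 = -7] the outer -7 inverts by adding 7, so sub: -x = 0.
Step 6. [-x = 0] leading − — multiply by −1. So neg: x = 0.

Answer: x ∈ {0}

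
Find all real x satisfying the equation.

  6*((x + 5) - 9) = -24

Step 1. [6*((x + 5) - 9) = -24] divide by the outer 6 ⇒ div: (x + 5) - 9 = -4.
Step 2. [(x + 5) - 9 = -4] 9 comes off first (add 9). So sub: x + 5 = 5.
Step 3. [x + 5 = 5] 5 comes off first (subtract 5). So sub: x = 0.

Answer: x ∈ {0}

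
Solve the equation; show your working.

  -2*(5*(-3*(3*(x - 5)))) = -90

Step 1. [-2*(5*(-3*(3*(x - 5)))) = -90] -2 out front; divide by -2, so div: 5*(-3*(3*(x - 5))) = 45.
Step 2. [5*(-3*(3*(x - 5))) = 45] divide by the outer 5, so div: -3*(3*(x - 5)) = 9.
Step 3. [-3*(3*(x - 5)) = 9] -3 out front; divide by -3 ⇒ div: 3*(x - 5) = -3.
Step 4. [3*(x - 5) = -3] leading coefficient 3: divide by 3. So div: x - 5 = -1.
Step 5. [x - 5 = -1] peel the -5: add 5 from each side. So sub: x = 4.

Answer: x ∈ {4}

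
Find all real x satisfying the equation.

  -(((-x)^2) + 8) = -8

Step 1. [-(((-x)^2) + 8) = -8] leading − — multiply by −1. So neg: ((-x)^2) + 8 = 8.
Step 2. [((-x)^2) + 8 = 8] the outer +8 inverts by subtracting 8, so sub: (-x)^2 = 0.
Step 3. [(-x)^2 = 0] LHS squared, RHS 0 ≥ 0: apply √ (±) ⇒ sqrt: -x = 0.
Step 4. [-x = 0] leading − — multiply by −1 ⇒ neg: x = 0.

Answer: x ∈ {0}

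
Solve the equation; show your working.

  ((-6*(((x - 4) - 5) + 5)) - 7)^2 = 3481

Step 1. [((-6*(((x - 4) - 5) + 5)) - 7)^2 = 3481] LHS squared, RHS 3481 ≥ 0: apply √ (±), so sqrt: (-6*(((x - 4) - 5) + 5)) - 7 = 59 or -59.
Step 2. [(-6*(((x - 4) - 5) + 5)) - 7 = 59 or -59] -7 is outermost — add 7 both sides. So sub: -6*(((x - 4) - 5) + 5) = 66 or -52.
Step 3. [-6*(((x - 4) - 5) + 5) = 66 or -52] -6 out front; divide by -6. So div: ((x - 4) - 5) + 5 = -11 or 26/3.
Step 4. [((x - 4) - 5) + 5 = -11 or 26/3] subtract 5: x sits inside (… + 5) ⇒ sub: (x - 4) - 5 = -16 or 11/3.
Step 5. [(x - 4) - 5 = -16 or 11/3] add 5: x sits inside (… - 5) ⇒ sub: x - 4 = -11 or 26/3.
Step 6. [x - 4 = -11 or 26/3] peel the -4: add 4 from each side ⇒ sub: x = -7 or 38/3.

Answer: x ∈ {-7, 38/3}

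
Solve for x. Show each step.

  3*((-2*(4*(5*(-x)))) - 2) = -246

Step 1. [3*((-2*(4*(5*(-x)))) - 2) = -246] leading coefficient 3: divide by 3 ⇒ div: (-2*(4*(5*(-x)))) - 2 = -82.
Step 2. [(-2*(4*(5*(-x)))) - 2 = -82] add 2: x sits inside (… - 2). So sub: -2*(4*(5*(-x))) = -80.
Step 3. [-2*(4*(5*(-x))) = -80] leading coefficient -2: divide by -2 ⇒ div: 4*(5*(-x)) = 40.
Step 4. [4*(5*(-x)) = 40] divide by the outer 4 ⇒ div: 5*(-x) = 10.
Step 5. [5*(-x) = 10] 5 out front; divide by 5 ⇒ div: -x = 2.
Step 6. [-x = 2] LHS negated; negate both sides. So neg: x = -2.

Answer: x ∈ {-2}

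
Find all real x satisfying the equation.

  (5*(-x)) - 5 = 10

Step 1. [(5*(-x)) - 5 = 10] 5 divides every term; factor it out. So factor: (-x) - 1 = 2.
Step 2. [(-x) - 1 = 2] peel the -1: add 1 from each side, so sub: -x = 3.
Step 3. [-x = 3] flip signs both sides. So neg: x = -3.

Answer: x ∈ {-3}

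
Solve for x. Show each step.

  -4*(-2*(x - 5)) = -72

Step 1. [-4*(-2*(x - 5)) = -72] -4 out front; divide by -4, so div: -2*(x - 5) = 18.
Step 2. [-2*(x - 5) = 18] -2 out front; divide by -2 ⇒ div: x - 5 = -9.
Step 3. [x - 5 = -9] peel the -5: add 5 from each side, so sub: x = -4.

Answer: x ∈ {-4}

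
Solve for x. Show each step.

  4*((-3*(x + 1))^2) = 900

Step 1. [4*((-3*(x + 1))^2) = 900] 4 out front; divide by 4. So div: (-3*(x + 1))^2 = 225.
Step 2. [(-3*(x + 1))^2 = 225] 225 ≥ 0, LHS is (·)² — take ±√. So sqrt: -3*(x + 1) = 15 or -15.
Step 3. [-3*(x + 1) = 15 or -15] -3·(inner) — divide through by -3 ⇒ div: x + 1 = -5 or 5.
Step 4. [x + 1 = -5 or 5] subtract 1: x sits inside (… + 1). So sub: x = -6 or 4.

Answer: x ∈ {-6, 4}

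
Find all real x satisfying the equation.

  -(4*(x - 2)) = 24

Step 1. [-(4*(x - 2)) = 24] flip signs both sides, so neg: 4*(x - 2) = -24.
Step 2. [4*(x - 2) = -24] 4·(inner) — divide through by 4 ⇒ div: x - 2 = -6.
Step 3. [x - 2 = -6] add 2: x sits inside (… - 2) ⇒ sub: x = -4.

Answer: x ∈ {-4}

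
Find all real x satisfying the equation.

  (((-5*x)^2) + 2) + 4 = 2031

Step 1. [(((-5*x)^2) + 2) + 4 = 2031] peel the +4: subtract 4 from each side ⇒ sub: ((-5*x)^2) + 2 = 2027.
Step 2. [((-5*x)^2) + 2 = 2027] the outer +2 inverts by subtracting 2, so sub: (-5*x)^2 = 2025.
Step 3. [(-5*x)^2 = 2025] 2025 ≥ 0, LHS is (·)² — take ±√ ⇒ sqrt: -5*x = 45 or -45.
Step 4. [-5*x = 45 or -45] LHS = -5·(…); ÷-5 both sides, so div: x = -9 or 9.

Answer: x ∈ {-9, 9}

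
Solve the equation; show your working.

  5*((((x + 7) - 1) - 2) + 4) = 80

Step 1. [5*((((x + 7) - 1) - 2) + 4) = 80] leading coefficient 5: divide by 5 ⇒ div: (((x + 7) - 1) - 2) + 4 = 16.
Step 2. [(((x + 7) - 1) - 2) + 4 = 16] peel the +4: subtract 4 from each side. So sub: ((x + 7) - 1) - 2 = 12.
Step 3. [((x + 7) - 1) - 2 = 12] 2 comes off first (add 2) ⇒ sub: (x + 7) - 1 = 14.
Step 4. [(x + 7) - 1 = 14] -1 is outermost — add 1 both sides ⇒ sub: x + 7 = 15.
Step 5. [x + 7 = 15] +7 is outermost — subtract 7 both sides. So sub: x = 8.

Answer: x ∈ {8}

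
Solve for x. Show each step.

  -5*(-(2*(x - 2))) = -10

Step 1. [-5*(-(2*(x - 2))) = -10] LHS = -5·(…); ÷-5 both sides, so div: -(2*(x - 2)) = 2.
Step 2. [-(2*(x - 2)) = 2] LHS negated; negate both sides, so neg: 2*(x - 2) = -2.
Step 3. [2*(x - 2) = -2] leading coefficient 2: divide by 2. So div: x - 2 = -1.
Step 4. [x - 2 = -1] the outer -2 inverts by adding 2, so sub: x = 1.

Answer: x ∈ {1}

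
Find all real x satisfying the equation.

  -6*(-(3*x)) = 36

Step 1. [-6*(-(3*x)) = 36] -6·(inner) — divide through by -6. So div: -(3*x) = -6.
Step 2. [-(3*x) = -6] flip signs both sides, so neg: 3*x = 6.
Step 3. [3*x = 6] 3 out front; divide by 3. So div: x = 2.

Answer: x ∈ {2}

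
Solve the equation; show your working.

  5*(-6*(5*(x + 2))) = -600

Step 1. [5*(-6*(5*(x + 2))) = -600] LHS = 5·(…); ÷5 both sides, so div: -6*(5*(x + 2)) = -120.
Step 2. [-6*(5*(x + 2)) = -120] -6 out front; divide by -6, so div: 5*(x + 2) = 20.
Step 3. [5*(x + 2) = 20] divide by the outer 5. So div: x + 2 = 4.
Step 4. [x + 2 = 4] +2 is outermost — subtract 2 both sides. So sub: x = 2.

Answer: x ∈ {2}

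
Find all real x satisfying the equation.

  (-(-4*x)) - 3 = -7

Step 1. [(-(-4*x)) - 3 = -7] peel the -3: add 3 from each side ⇒ sub: -(-4*x) = -4.
Step 2. [-(-4*x) = -4] flip signs both sides, so neg: -4*x = 4.
Step 3. [-4*x = 4] divide by the outer -4 ⇒ div: x = -1.

Answer: x ∈ {-1}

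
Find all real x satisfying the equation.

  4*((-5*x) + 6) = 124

Step 1. [4*((-5*x) + 6) = 124] 4·(inner) — divide through by 4, so div: (-5*x) + 6 = 31.
Step 2. [(-5*x) + 6 = 31] peel the +6: subtract 6 from each side. So sub: -5*x = 25.
Step 3. [-5*x = 25] divide by the outer -5 ⇒ div: x = -5.

Answer: x ∈ {-5}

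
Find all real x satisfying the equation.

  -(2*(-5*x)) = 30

Step 1. [-(2*(-5*x)) = 30] flip signs both sides ⇒ neg: 2*(-5*x) = -30.
Step 2. [2*(-5*x) = -30] 2·(inner) — divide through by 2, so div: -5*x = -15.
Step 3. [-5*x = -15] LHS = -5·(…); ÷-5 both sides, so div: x = 3.

Answer: x ∈ {3}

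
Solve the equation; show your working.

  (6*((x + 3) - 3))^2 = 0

Step 1. [(6*((x + 3) - 3))^2 = 0] 0 ≥ 0, LHS is (·)² — take ±√, so sqrt: 6*((x + 3) - 3) = 0.
Step 2. [6*((x + 3) - 3) = 0] 6 out front; divide by 6, so div: (x + 3) - 3 = 0.
Step 3. [(x + 3) - 3 = 0] 3 comes off first (add 3) ⇒ sub: x + 3 = 3.
Step 4. [x + 3 = 3] subtract 3: x sits inside (… + 3). So sub: x = 0.

Answer: x ∈ {0}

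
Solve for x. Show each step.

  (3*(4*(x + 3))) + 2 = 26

Step 1. [(3*(4*(x + 3))) + 2 = 26] +2 is outermost — subtract 2 both sides ⇒ sub: 3*(4*(x + 3)) = 24.
Step 2. [3*(4*(x + 3)) = 24] LHS = 3·(…); ÷3 both sides, so div: 4*(x + 3) = 8.
Step 3. [4*(x + 3) = 8] 4·(inner) — divide through by 4 ⇒ div: x + 3 = 2.
Step 4. [x + 3 = 2] 3 comes off first (subtract 3), so sub: x = -1.

Answer: x ∈ {-1}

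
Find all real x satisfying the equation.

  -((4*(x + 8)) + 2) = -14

Step 1. [-((4*(x + 8)) + 2) = -14] LHS negated; negate both sides, so neg: (4*(x + 8)) + 2 = 14.
Step 2. [(4*(x + 8)) + 2 = 14] peel the +2: subtract 2 from each side ⇒ sub: 4*(x + 8) = 12.
Step 3. [4*(x + 8) = 12] leading coefficient 4: divide by 4 ⇒ div: x + 8 = 3.
Step 4. [x + 8 = 3] peel the +8: subtract 8 from each side, so sub: x = -5.

Answer: x ∈ {-5}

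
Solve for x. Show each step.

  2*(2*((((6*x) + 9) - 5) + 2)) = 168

Step 1. [2*(2*((((6*x) + 9) - 5) + 2)) = 168] divide by the outer 2 ⇒ div: 2*((((6*x) + 9) - 5) + 2) = 84.
Step 2. [2*((((6*x) + 9) - 5) + 2) = 84] leading coefficient 2: divide by 2, so div: (((6*x) + 9) - 5) + 2 = 42.
Step 3. [(((6*x) + 9) - 5) + 2 = 42] 2 comes off first (subtract 2), so sub: ((6*x) + 9) - 5 = 40.
Step 4. [((6*x) + 9) - 5 = 40] peel the -5: add 5 from each side. So sub: (6*x) + 9 = 45.
Step 5. [(6*x) + 9 = 45] +9 is outermost — subtract 9 both sides. So sub: 6*x = 36.
Step 6. [6*x = 36] leading coefficient 6: divide by 6, so div: x = 6.

Answer: x ∈ {6}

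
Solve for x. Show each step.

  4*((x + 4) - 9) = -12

Step 1. [4*((x + 4) - 9) = -12] leading coefficient 4: divide by 4, so div: (x + 4) - 9 = -3.
Step 2. [(x + 4) - 9 = -3] peel the -9: add 9 from each side ⇒ sub: x + 4 = 6.
Step 3. [x + 4 = 6] 4 comes off first (subtract 4), so sub: x = 2.

Answer: x ∈ {2}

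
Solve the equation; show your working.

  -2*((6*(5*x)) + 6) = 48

Step 1. [-2*((6*(5*x)) + 6) = 48] leading coefficient -2: divide by -2, so div: (6*(5*x)) + 6 = -24.
Step 2. [(6*(5*x)) + 6 = -24] 6 | LHS and 6 | -24: pull 6 out. So factor: (5*x) + 1 = -4.
Step 3. [(5*x) + 1 = -4] 1 comes off first (subtract 1), so sub: 5*x = -5.
Step 4. [5*x = -5] 5 out front; divide by 5. So div: x = -1.

Answer: x ∈ {-1}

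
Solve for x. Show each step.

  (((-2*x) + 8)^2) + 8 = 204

Step 1. [(((-2*x) + 8)^2) + 8 = 204] subtract 8: x sits inside (… + 8) ⇒ sub: ((-2*x) + 8)^2 = 196.
Step 2. [((-2*x) + 8)^2 = 196] LHS squared, RHS 196 ≥ 0: apply √ (±), so sqrt: (-2*x) + 8 = 14 or -14.
Step 3. [(-2*x) + 8 = 14 or -14] the outer +8 inverts by subtracting 8 ⇒ sub: -2*x = 6 or -22.
Step 4. [-2*x = 6 or -22] LHS = -2·(…); ÷-2 both sides. So div: x = -3 or 11.

Answer: x ∈ {-3, 11}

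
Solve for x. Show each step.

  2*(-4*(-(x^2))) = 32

Step 1. [2*(-4*(-(x^2))) = 32] 2 out front; divide by 2 ⇒ div: -4*(-(x^2)) = 16.
Step 2. [-4*(-(x^2)) = 16] divide by the outer -4, so div: -(x^2) = -4.
Step 3. [-(x^2) = -4] LHS negated; negate both sides, so neg: x^2 = 4.
Step 4. [x^2 = 4] √ both sides: 4 ≥ 0 gives two branches, so sqrt: x = 2 or -2.

Answer: x ∈ {-2, 2}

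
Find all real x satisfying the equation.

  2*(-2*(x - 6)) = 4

Step 1. [2*(-2*(x - 6)) = 4] leading coefficient 2: divide by 2. So div: -2*(x - 6) = 2.
Step 2. [-2*(x - 6) = 2] -2 out front; divide by -2, so div: x - 6 = -1.
Step 3. [x - 6 = -1] -6 is outermost — add 6 both sides ⇒ sub: x = 5.

Answer: x ∈ {5}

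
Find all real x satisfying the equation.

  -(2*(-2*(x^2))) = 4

Step 1. [-(2*(-2*(x^2))) = 4] LHS negated; negate both sides. So neg: 2*(-2*(x^2)) = -4.
Step 2. [2*(-2*(x^2)) = -4] leading coefficient 2: divide by 2, so div: -2*(x^2) = -2.
Step 3. [-2*(x^2) = -2] -2 out front; divide by -2, so div: x^2 = 1.
Step 4. [x^2 = 1] √ both sides: 1 ≥ 0 gives two branches ⇒ sqrt: x = 1 or -1.

Answer: x ∈ {-1, 1}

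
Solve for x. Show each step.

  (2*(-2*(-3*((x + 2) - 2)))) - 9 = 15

Step 1. [(2*(-2*(-3*((x + 2) - 2)))) - 9 = 15] add 9: x sits inside (… - 9) ⇒ sub: 2*(-2*(-3*((x + 2) - 2))) = 24.
Step 2. [2*(-2*(-3*((x + 2) - 2))) = 24] 2·(inner) — divide through by 2. So div: -2*(-3*((x + 2) - 2)) = 12.
Step 3. [-2*(-3*((x + 2) - 2)) = 12] LHS = -2·(…); ÷-2 both sides. So div: -3*((x + 2) - 2) = -6.
Step 4. [-3*((x + 2) - 2) = -6] divide by the outer -3 ⇒ div: (x + 2) - 2 = 2.
Step 5. [(x + 2) - 2 = 2] the outer -2 inverts by adding 2. So sub: x + 2 = 4.
Step 6. [x + 2 = 4] +2 is outermost — subtract 2 both sides, so sub: x = 2.

Answer: x ∈ {2}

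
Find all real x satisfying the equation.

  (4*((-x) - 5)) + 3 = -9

Step 1. [(4*((-x) - 5)) + 3 = -9] +3 is outermost — subtract 3 both sides, so sub: 4*((-x) - 5) = -12.
Step 2. [4*((-x) - 5) = -12] 4·(inner) — divide through by 4 ⇒ div: (-x) - 5 = -3.
Step 3. [(-x) - 5 = -3] the outer -5 inverts by adding 5 ⇒ sub: -x = 2.
Step 4. [-x = 2] LHS negated; negate both sides, so neg: x = -2.

Answer: x ∈ {-2}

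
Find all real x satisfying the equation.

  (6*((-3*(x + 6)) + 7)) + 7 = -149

Step 1. [(6*((-3*(x + 6)) + 7)) + 7 = -149] the outer +7 inverts by subtracting 7 ⇒ sub: 6*((-3*(x + 6)) + 7) = -156.
Step 2. [6*((-3*(x + 6)) + 7) = -156] leading coefficient 6: divide by 6. So div: (-3*(x + 6)) + 7 = -26.
Step 3. [(-3*(x + 6)) + 7 = -26] peel the +7: subtract 7 from each side ⇒ sub: -3*(x + 6) = -33.
Step 4. [-3*(x + 6) = -33] LHS = -3·(…); ÷-3 both sides, so div: x + 6 = 11.
Step 5. [x + 6 = 11] subtract 6: x sits inside (… + 6), so sub: x = 5.

Answer: x ∈ {5}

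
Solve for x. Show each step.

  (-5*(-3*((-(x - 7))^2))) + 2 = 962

Step 1. [(-5*(-3*((-(x - 7))^2))) + 2 = 962] peel the +2: subtract 2 from each side, so sub: -5*(-3*((-(x - 7))^2)) = 960.
Step 2. [-5*(-3*((-(x - 7))^2)) = 960] -5 out front; divide by -5 ⇒ div: -3*((-(x - 7))^2) = -192.
Step 3. [-3*((-(x - 7))^2) = -192] -3·(inner) — divide through by -3. So div: (-(x - 7))^2 = 64.
Step 4. [(-(x - 7))^2 = 64] √ both sides: 64 ≥ 0 gives two branches. So sqrt: -(x - 7) = 8 or -8.
Step 5. [-(x - 7) = 8 or -8] LHS negated; negate both sides. So neg: x - 7 = -8 or 8.
Step 6. [x - 7 = -8 or 8] add 7: x sits inside (… - 7). So sub: x = -1 or 15.

Answer: x ∈ {-1, 15}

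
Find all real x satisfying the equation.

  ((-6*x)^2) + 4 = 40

Step 1. [((-6*x)^2) + 4 = 40] subtract 4: x sits inside (… + 4) ⇒ sub: (-6*x)^2 = 36.
Step 2. [(-6*x)^2 = 36] LHS squared, RHS 36 ≥ 0: apply √ (±) ⇒ sqrt: -6*x = 6 or -6.
Step 3. [-6*x = 6 or -6] LHS = -6·(…); ÷-6 both sides ⇒ div: x = -1 or 1.

Answer: x ∈ {-1, 1}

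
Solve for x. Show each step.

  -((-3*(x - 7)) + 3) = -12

Step 1. [-((-3*(x - 7)) + 3) = -12] LHS negated; negate both sides, so neg: (-3*(x - 7)) + 3 = 12.
Step 2. [(-3*(x - 7)) + 3 = 12] -3 | LHS and -3 | 12: pull -3 out. So factor: (x - 7) - 1 = -4.
Step 3. [(x - 7) - 1 = -4] -1 is outermost — add 1 both sides ⇒ sub: x - 7 = -3.
Step 4. [x - 7 = -3] peel the -7: add 7 from each side, so sub: x = 4.

Answer: x ∈ {4}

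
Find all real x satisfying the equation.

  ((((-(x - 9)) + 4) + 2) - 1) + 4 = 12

Step 1. [((((-(x - 9)) + 4) + 2) - 1) + 4 = 12] peel the +4: subtract 4 from each side. So sub: (((-(x - 9)) + 4) + 2) - 1 = 8.
Step 2. [(((-(x - 9)) + 4) + 2) - 1 = 8] -1 is outermost — add 1 both sides ⇒ sub: ((-(x - 9)) + 4) + 2 = 9.
Step 3. [((-(x - 9)) + 4) + 2 = 9] 2 comes off first (subtract 2) ⇒ sub: (-(x - 9)) + 4 = 7.
Step 4. [(-(x - 9)) + 4 = 7] 4 comes off first (subtract 4) ⇒ sub: -(x - 9) = 3.
Step 5. [-(x - 9) = 3] leading − — multiply by −1, so neg: x - 9 = -3.
Step 6. [x - 9 = -3] -9 is outermost — add 9 both sides. So sub: x = 6.

Answer: x ∈ {6}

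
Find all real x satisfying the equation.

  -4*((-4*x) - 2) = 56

Step 1. [-4*((-4*x) - 2) = 56] leading coefficient -4: divide by -4 ⇒ div: (-4*x) - 2 = -14.
Step 2. [(-4*x) - 2 = -14] the outer -2 inverts by adding 2 ⇒ sub: -4*x = -12.
Step 3. [-4*x = -12] leading coefficient -4: divide by -4 ⇒ div: x = 3.

Answer: x ∈ {3}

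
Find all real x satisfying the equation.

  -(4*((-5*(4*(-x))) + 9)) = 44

Step 1. [-(4*((-5*(4*(-x))) + 9)) = 44] leading − — multiply by −1, so neg: 4*((-5*(4*(-x))) + 9) = -44.
Step 2. [4*((-5*(4*(-x))) + 9) = -44] leading coefficient 4: divide by 4, so div: (-5*(4*(-x))) + 9 = -11.
Step 3. [(-5*(4*(-x))) + 9 = -11] peel the +9: subtract 9 from each side. So sub: -5*(4*(-x)) = -20.
Step 4. [-5*(4*(-x)) = -20] divide by the outer -5, so div: 4*(-x) = 4.
Step 5. [4*(-x) = 4] 4·(inner) — divide through by 4, so div: -x = 1.
Step 6. [-x = 1] flip signs both sides ⇒ neg: x = -1.

Answer: x ∈ {-1}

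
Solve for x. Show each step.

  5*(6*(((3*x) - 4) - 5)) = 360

Step 1. [5*(6*(((3*x) - 4) - 5)) = 360] 5 out front; divide by 5, so div: 6*(((3*x) - 4) - 5) = 72.
Step 2. [6*(((3*x) - 4) - 5) = 72] 6 out front; divide by 6, so div: ((3*x) - 4) - 5 = 12.
Step 3. [((3*x) - 4) - 5 = 12] 5 comes off first (add 5). So sub: (3*x) - 4 = 17.
Step 4. [(3*x) - 4 = 17] add 4: x sits inside (… - 4) ⇒ sub: 3*x = 21.
Step 5. [3*x = 21] 3 out front; divide by 3, so div: x = 7.

Answer: x ∈ {7}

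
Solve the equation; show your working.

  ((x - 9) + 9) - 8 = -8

Step 1. [((x - 9) + 9) - 8 = -8] the outer -8 inverts by adding 8, so sub: (x - 9) + 9 = 0.
Step 2. [(x - 9) + 9 = 0] the outer +9 inverts by subtracting 9. So sub: x - 9 = -9.
Step 3. [x - 9 = -9] the outer -9 inverts by adding 9. So sub: x = 0.

Answer: x ∈ {0}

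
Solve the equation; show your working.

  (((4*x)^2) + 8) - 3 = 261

Step 1. [(((4*x)^2) + 8) - 3 = 261] -3 is outermost — add 3 both sides. So sub: ((4*x)^2) + 8 = 264.
Step 2. [((4*x)^2) + 8 = 264] the outer +8 inverts by subtracting 8, so sub: (4*x)^2 = 256.
Step 3. [(4*x)^2 = 256] √ both sides: 256 ≥ 0 gives two branches, so sqrt: 4*x = 16 or -16.
Step 4. [4*x = 16 or -16] 4 out front; divide by 4. So div: x = 4 or -4.

Answer: x ∈ {-4, 4}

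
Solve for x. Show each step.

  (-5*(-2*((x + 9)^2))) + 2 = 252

Step 1. [(-5*(-2*((x + 9)^2))) + 2 = 252] subtract 2: x sits inside (… + 2) ⇒ sub: -5*(-2*((x + 9)^2)) = 250.
Step 2. [-5*(-2*((x + 9)^2)) = 250] -5·(inner) — divide through by -5, so div: -2*((x + 9)^2) = -50.
Step 3. [-2*((x + 9)^2) = -50] -2·(inner) — divide through by -2 ⇒ div: (x + 9)^2 = 25.
Step 4. [(x + 9)^2 = 25] √ both sides: 25 ≥ 0 gives two branches. So sqrt: x + 9 = 5 or -5.
Step 5. [x + 9 = 5 or -5] the outer +9 inverts by subtracting 9. So sub: x = -4 or -14.

Answer: x ∈ {-14, -4}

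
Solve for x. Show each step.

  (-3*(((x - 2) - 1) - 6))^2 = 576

Step 1. [(-3*(((x - 2) - 1) - 6))^2 = 576] 576 ≥ 0, LHS is (·)² — take ±√, so sqrt: -3*(((x - 2) - 1) - 6) = 24 or -24.
Step 2. [-3*(((x - 2) - 1) - 6) = 24 or -24] LHS = -3·(…); ÷-3 both sides ⇒ div: ((x - 2) - 1) - 6 = -8 or 8.
Step 3. [((x - 2) - 1) - 6 = -8 or 8] peel the -6: add 6 from each side. So sub: (x - 2) - 1 = -2 or 14.
Step 4. [(x - 2) - 1 = -2 or 14] peel the -1: add 1 from each side, so sub: x - 2 = -1 or 15.
Step 5. [x - 2 = -1 or 15] -2 is outermost — add 2 both sides ⇒ sub: x = 1 or 17.

Answer: x ∈ {1, 17}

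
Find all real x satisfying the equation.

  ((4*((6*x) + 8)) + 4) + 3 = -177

Step 1. [((4*((6*x) + 8)) + 4) + 3 = -177] 3 comes off first (subtract 3). So sub: (4*((6*x) + 8)) + 4 = -180.
Step 2. [(4*((6*x) + 8)) + 4 = -180] common factor 4 (LHS and -180) — divide through ⇒ factor: ((6*x) + 8) + 1 = -45.
Step 3. [((6*x) + 8) + 1 = -45] the outer +1 inverts by subtracting 1. So sub: (6*x) + 8 = -46.
Step 4. [(6*x) + 8 = -46] subtract 8: x sits inside (… + 8). So sub: 6*x = -54.
Step 5. [6*x = -54] LHS = 6·(…); ÷6 both sides. So div: x = -9.

Answer: x ∈ {-9}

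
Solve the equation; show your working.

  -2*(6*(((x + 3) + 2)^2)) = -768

Step 1. [-2*(6*(((x + 3) + 2)^2)) = -768] divide by the outer -2 ⇒ div: 6*(((x + 3) + 2)^2) = 384.
Step 2. [6*(((x + 3) + 2)^2) = 384] 6·(inner) — divide through by 6 ⇒ div: ((x + 3) + 2)^2 = 64.
Step 3. [((x + 3) + 2)^2 = 64] √ both sides: 64 ≥ 0 gives two branches. So sqrt: (x + 3) + 2 = 8 or -8.
Step 4. [(x + 3) + 2 = 8 or -8] subtract 2: x sits inside (… + 2), so sub: x + 3 = 6 or -10.
Step 5. [x + 3 = 6 or -10] 3 comes off first (subtract 3). So sub: x = 3 or -13.

Answer: x ∈ {-13, 3}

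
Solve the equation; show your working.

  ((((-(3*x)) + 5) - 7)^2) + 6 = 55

Step 1. [((((-(3*x)) + 5) - 7)^2) + 6 = 55] 6 comes off first (subtract 6). So sub: (((-(3*x)) + 5) - 7)^2 = 49.
Step 2. [(((-(3*x)) + 5) - 7)^2 = 49] √ both sides: 49 ≥ 0 gives two branches, so sqrt: ((-(3*x)) + 5) - 7 = 7 or -7.
Step 3. [((-(3*x)) + 5) - 7 = 7 or -7] add 7: x sits inside (… - 7). So sub: (-(3*x)) + 5 = 14 or 0.
Step 4. [(-(3*x)) + 5 = 14 or 0] peel the +5: subtract 5 from each side ⇒ sub: -(3*x) = 9 or -5.
Step 5. [-(3*x) = 9 or -5] flip signs both sides ⇒ neg: 3*x = -9 or 5.
Step 6. [3*x = -9 or 5] 3·(inner) — divide through by 3, so div: x = -3 or 5/3.

Answer: x ∈ {-3, 5/3}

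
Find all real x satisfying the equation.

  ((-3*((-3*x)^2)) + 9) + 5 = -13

Step 1. [((-3*((-3*x)^2)) + 9) + 5 = -13] peel the +5: subtract 5 from each side, so sub: (-3*((-3*x)^2)) + 9 = -18.
Step 2. [(-3*((-3*x)^2)) + 9 = -18] 9 comes off first (subtract 9) ⇒ sub: -3*((-3*x)^2) = -27.
Step 3. [-3*((-3*x)^2) = -27] -3·(inner) — divide through by -3, so div: (-3*x)^2 = 9.
Step 4. [(-3*x)^2 = 9] 9 ≥ 0, LHS is (·)² — take ±√ ⇒ sqrt: -3*x = 3 or -3.
Step 5. [-3*x = 3 or -3] -3·(inner) — divide through by -3 ⇒ div: x = -1 or 1.

Answer: x ∈ {-1, 1}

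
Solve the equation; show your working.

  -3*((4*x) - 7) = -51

Step 1. [-3*((4*x) - 7) = -51] -3·(inner) — divide through by -3, so div: (4*x) - 7 = 17.
Step 2. [(4*x) - 7 = 17] peel the -7: add 7 from each side. So sub: 4*x = 24.
Step 3. [4*x = 24] leading coefficient 4: divide by 4, so div: x = 6.

Answer: x ∈ {6}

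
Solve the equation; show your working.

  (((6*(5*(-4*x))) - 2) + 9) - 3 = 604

Step 1. [(((6*(5*(-4*x))) - 2) + 9) - 3 = 604] -3 is outermost — add 3 both sides. So sub: ((6*(5*(-4*x))) - 2) + 9 = 607.
Step 2. [((6*(5*(-4*x))) - 2) + 9 = 607] subtract 9: x sits inside (… + 9) ⇒ sub: (6*(5*(-4*x))) - 2 = 598.
Step 3. [(6*(5*(-4*x))) - 2 = 598] -2 is outermost — add 2 both sides, so sub: 6*(5*(-4*x)) = 600.
Step 4. [6*(5*(-4*x)) = 600] leading coefficient 6: divide by 6. So div: 5*(-4*x) = 100.
Step 5. [5*(-4*x) = 100] leading coefficient 5: divide by 5. So div: -4*x = 20.
Step 6. [-4*x = 20] -4 out front; divide by -4, so div: x = -5.

Answer: x ∈ {-5}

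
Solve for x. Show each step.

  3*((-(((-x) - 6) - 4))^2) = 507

Step 1. [3*((-(((-x) - 6) - 4))^2) = 507] divide by the outer 3. So div: (-(((-x) - 6) - 4))^2 = 169.
Step 2. [(-(((-x) - 6) - 4))^2 = 169] √ both sides: 169 ≥ 0 gives two branches ⇒ sqrt: -(((-x) - 6) - 4) = 13 or -13.
Step 3. [-(((-x) - 6) - 4) = 13 or -13] leading − — multiply by −1 ⇒ neg: ((-x) - 6) - 4 = -13 or 13.
Step 4. [((-x) - 6) - 4 = -13 or 13] peel the -4: add 4 from each side, so sub: (-x) - 6 = -9 or 17.
Step 5. [(-x) - 6 = -9 or 17] the outer -6 inverts by adding 6 ⇒ sub: -x = -3 or 23.
Step 6. [-x = -3 or 23] flip signs both sides ⇒ neg: x = 3 or -23.

Answer: x ∈ {-23, 3}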